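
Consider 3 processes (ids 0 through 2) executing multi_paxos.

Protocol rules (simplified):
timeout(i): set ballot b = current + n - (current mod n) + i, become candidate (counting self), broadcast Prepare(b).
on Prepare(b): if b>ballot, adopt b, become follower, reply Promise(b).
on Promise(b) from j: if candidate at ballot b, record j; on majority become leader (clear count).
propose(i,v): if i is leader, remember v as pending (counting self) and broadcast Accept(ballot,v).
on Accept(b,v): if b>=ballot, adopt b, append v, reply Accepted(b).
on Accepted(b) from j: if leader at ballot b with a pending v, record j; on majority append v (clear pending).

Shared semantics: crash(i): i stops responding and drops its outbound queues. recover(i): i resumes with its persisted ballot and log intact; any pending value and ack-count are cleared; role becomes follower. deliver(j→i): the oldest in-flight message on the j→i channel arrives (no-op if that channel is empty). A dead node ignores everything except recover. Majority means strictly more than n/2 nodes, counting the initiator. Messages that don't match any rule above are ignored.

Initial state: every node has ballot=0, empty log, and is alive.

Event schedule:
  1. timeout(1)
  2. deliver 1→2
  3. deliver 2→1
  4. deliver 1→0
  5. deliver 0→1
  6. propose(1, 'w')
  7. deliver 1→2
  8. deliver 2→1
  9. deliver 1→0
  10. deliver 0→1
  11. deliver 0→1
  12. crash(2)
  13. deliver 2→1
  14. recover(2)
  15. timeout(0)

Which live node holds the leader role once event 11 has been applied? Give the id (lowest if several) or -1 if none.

1

[1] timeout(1) → N1(cand b4 [-])
[2] deliver 1→2 → N2(foll b4 [-])
[3] deliver 2→1 → N1(lead b4 [-])
[4] deliver 1→0 → N0(foll b4 [-])
[5] deliver 0→1 → ∅
[6] propose(1,'w') → ∅
[7] deliver 1→2 → N2(foll b4 [w])
[8] deliver 2→1 → N1(lead b4 [w])
[9] deliver 1→0 → N0(foll b4 [w])
[10] deliver 0→1 → ∅
[11] deliver 0→1 → ∅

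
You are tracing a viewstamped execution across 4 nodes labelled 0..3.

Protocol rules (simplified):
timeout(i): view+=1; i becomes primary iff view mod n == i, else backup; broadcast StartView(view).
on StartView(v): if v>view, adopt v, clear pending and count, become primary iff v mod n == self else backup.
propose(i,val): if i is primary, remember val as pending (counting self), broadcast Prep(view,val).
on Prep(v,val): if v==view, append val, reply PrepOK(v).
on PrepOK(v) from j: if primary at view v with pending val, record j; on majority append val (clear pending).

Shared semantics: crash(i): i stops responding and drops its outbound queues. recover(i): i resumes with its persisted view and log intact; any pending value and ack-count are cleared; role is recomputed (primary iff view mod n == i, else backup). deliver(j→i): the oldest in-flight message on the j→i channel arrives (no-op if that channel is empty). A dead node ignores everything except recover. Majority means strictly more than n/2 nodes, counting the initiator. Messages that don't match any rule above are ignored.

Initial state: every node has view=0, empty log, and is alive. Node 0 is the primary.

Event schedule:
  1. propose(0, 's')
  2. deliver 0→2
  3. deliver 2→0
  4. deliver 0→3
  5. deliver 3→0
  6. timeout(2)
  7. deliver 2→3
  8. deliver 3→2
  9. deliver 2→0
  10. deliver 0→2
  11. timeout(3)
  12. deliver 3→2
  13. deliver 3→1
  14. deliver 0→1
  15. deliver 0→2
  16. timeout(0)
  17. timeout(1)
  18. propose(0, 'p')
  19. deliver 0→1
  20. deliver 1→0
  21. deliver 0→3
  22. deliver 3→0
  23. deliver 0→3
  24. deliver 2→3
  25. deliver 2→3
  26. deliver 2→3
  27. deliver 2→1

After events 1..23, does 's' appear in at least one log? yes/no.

step 1 propose(0,'s'): —
step 2 deliver 0→2: 2={back,v=0,log=s}
step 3 deliver 2→0: —
step 4 deliver 0→3: 3={back,v=0,log=s}
step 5 deliver 3→0: 0={prim,v=0,log=s}
step 6 timeout(2): 2={back,v=1,log=s}
step 7 deliver 2→3: 3={back,v=1,log=s}
step 8 deliver 3→2: —
step 9 deliver 2→0: 0={back,v=1,log=s}
step 10 deliver 0→2: —
step 11 timeout(3): 3={back,v=2,log=s}
step 12 deliver 3→2: 2={prim,v=2,log=s}
step 13 deliver 3→1: 1={back,v=2,log=-}
step 14 deliver 0→1: —
step 15 deliver 0→2: —
step 16 timeout(0): 0={back,v=2,log=s}
step 17 timeout(1): 1={back,v=3,log=-}
step 18 propose(0,'p'): —
step 19 deliver 0→1: —
step 20 deliver 1→0: 0={back,v=3,log=s}
step 21 deliver 0→3: —
step 22 deliver 3→0: —
step 23 deliver 0→3: —

yes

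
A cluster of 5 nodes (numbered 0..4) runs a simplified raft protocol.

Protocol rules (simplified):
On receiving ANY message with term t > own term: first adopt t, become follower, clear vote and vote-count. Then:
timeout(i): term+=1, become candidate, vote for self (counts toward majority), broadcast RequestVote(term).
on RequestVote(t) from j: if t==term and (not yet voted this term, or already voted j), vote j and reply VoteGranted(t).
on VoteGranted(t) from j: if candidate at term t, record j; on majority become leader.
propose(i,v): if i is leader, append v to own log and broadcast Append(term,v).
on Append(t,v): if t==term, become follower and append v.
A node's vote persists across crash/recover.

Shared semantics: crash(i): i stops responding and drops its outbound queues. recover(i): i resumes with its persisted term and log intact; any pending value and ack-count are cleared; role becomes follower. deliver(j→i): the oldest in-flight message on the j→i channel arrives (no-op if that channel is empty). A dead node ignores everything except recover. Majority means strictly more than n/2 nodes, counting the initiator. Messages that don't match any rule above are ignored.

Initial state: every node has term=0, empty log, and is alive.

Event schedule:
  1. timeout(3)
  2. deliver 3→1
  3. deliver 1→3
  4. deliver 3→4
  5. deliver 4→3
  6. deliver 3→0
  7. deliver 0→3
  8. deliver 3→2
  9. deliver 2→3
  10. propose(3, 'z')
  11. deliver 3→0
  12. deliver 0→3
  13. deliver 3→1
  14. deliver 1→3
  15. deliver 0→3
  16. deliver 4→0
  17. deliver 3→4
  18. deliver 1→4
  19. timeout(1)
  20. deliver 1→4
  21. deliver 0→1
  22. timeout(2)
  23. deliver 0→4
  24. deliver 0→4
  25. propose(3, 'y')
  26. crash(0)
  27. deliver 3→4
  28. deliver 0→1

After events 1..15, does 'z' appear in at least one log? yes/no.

after 1 — timeout(3): n3:cand/t1/[-]
after 2 — deliver 3→1: n1:foll/t1/[-]
after 3 — deliver 1→3: ·
after 4 — deliver 3→4: n4:foll/t1/[-]
after 5 — deliver 4→3: n3:lead/t1/[-]
after 6 — deliver 3→0: n0:foll/t1/[-]
after 7 — deliver 0→3: ·
after 8 — deliver 3→2: n2:foll/t1/[-]
after 9 — deliver 2→3: ·
after 10 — propose(3,'z'): n3:lead/t1/[z]
after 11 — deliver 3→0: n0:foll/t1/[z]
after 12 — deliver 0→3: ·
after 13 — deliver 3→1: n1:foll/t1/[z]
after 14 — deliver 1→3: ·
after 15 — deliver 0→3: ·

yes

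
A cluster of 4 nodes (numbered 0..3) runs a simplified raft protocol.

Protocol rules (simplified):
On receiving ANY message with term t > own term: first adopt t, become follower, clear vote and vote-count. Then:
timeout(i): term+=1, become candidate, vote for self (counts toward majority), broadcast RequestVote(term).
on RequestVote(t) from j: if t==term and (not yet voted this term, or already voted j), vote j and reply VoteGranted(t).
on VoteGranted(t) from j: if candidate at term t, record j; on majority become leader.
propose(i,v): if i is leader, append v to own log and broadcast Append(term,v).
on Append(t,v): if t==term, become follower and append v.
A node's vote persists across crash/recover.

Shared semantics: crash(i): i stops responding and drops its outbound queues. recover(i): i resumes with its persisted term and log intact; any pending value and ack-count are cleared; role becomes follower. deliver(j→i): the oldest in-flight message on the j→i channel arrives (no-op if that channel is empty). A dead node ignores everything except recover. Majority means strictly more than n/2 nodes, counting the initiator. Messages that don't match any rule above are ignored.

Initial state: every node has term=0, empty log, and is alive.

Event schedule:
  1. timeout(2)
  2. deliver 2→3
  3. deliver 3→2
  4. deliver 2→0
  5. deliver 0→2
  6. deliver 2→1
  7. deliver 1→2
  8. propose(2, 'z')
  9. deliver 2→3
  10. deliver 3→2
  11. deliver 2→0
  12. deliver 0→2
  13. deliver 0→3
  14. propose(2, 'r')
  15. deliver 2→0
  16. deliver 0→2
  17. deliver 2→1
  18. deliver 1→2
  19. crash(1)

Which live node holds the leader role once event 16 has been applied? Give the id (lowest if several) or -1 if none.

e1 timeout(2): 2[cand,t=1,-]
e2 deliver 2→3: 3[foll,t=1,-]
e3 deliver 3→2: ·
e4 deliver 2→0: 0[foll,t=1,-]
e5 deliver 0→2: 2[lead,t=1,-]
e6 deliver 2→1: 1[foll,t=1,-]
e7 deliver 1→2: ·
e8 propose(2,'z'): 2[lead,t=1,z]
e9 deliver 2→3: 3[foll,t=1,z]
e10 deliver 3→2: ·
e11 deliver 2→0: 0[foll,t=1,z]
e12 deliver 0→2: ·
e13 deliver 0→3: ·
e14 propose(2,'r'): 2[lead,t=1,z,r]
e15 deliver 2→0: 0[foll,t=1,z,r]
e16 deliver 0→2: ·

2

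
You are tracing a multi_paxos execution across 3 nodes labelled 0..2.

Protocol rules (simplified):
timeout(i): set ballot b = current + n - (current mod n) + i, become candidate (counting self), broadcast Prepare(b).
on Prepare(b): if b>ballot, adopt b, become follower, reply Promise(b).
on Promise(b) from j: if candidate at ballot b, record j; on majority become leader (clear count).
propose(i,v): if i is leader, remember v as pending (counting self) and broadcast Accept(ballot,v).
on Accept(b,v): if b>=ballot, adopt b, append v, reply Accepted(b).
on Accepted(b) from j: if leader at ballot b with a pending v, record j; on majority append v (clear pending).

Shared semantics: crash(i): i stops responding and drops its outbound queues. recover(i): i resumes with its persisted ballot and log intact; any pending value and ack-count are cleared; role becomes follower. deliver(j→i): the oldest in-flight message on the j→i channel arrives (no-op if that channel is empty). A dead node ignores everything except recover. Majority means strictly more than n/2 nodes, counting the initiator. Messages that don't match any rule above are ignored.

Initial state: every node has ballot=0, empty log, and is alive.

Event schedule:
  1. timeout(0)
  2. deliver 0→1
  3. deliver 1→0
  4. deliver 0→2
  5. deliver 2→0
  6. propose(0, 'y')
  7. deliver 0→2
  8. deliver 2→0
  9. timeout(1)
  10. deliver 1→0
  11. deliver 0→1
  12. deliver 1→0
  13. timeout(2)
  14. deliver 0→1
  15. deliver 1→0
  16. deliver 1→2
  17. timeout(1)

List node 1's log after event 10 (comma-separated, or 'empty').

empty

e1 timeout(0): 0[cand,b=3,-]
e2 deliver 0→1: 1[foll,b=3,-]
e3 deliver 1→0: 0[lead,b=3,-]
e4 deliver 0→2: 2[foll,b=3,-]
e5 deliver 2→0: ·
e6 propose(0,'y'): ·
e7 deliver 0→2: 2[foll,b=3,y]
e8 deliver 2→0: 0[lead,b=3,y]
e9 timeout(1): 1[cand,b=7,-]
e10 deliver 1→0: 0[foll,b=7,y]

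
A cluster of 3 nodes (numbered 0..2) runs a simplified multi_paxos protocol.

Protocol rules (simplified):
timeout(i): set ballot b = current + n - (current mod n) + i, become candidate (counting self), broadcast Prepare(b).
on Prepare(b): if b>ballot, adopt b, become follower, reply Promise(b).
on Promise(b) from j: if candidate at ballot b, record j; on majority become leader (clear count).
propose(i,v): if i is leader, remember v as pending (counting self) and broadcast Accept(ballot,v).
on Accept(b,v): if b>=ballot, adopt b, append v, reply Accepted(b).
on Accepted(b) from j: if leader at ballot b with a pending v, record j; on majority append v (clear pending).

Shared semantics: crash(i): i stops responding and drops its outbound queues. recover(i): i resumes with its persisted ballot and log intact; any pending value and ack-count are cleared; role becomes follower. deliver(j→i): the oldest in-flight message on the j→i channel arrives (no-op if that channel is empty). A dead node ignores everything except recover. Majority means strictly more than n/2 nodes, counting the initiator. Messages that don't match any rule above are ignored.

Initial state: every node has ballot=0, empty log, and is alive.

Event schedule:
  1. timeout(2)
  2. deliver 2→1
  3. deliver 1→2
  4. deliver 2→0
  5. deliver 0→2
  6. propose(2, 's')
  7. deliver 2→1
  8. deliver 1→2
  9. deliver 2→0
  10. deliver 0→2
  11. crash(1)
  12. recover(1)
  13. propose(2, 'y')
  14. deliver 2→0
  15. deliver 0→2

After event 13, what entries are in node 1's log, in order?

s

1. timeout(2):  <2:cand b5 ->
2. deliver 2→1:  <1:foll b5 ->
3. deliver 1→2:  <2:lead b5 ->
4. deliver 2→0:  <0:foll b5 ->
5. deliver 0→2:  nop
6. propose(2,'s'):  nop
7. deliver 2→1:  <1:foll b5 s>
8. deliver 1→2:  <2:lead b5 s>
9. deliver 2→0:  <0:foll b5 s>
10. deliver 0→2:  nop
11. crash(1):  <1:✗foll b5 s>
12. recover(1):  <1:foll b5 s>
13. propose(2,'y'):  nop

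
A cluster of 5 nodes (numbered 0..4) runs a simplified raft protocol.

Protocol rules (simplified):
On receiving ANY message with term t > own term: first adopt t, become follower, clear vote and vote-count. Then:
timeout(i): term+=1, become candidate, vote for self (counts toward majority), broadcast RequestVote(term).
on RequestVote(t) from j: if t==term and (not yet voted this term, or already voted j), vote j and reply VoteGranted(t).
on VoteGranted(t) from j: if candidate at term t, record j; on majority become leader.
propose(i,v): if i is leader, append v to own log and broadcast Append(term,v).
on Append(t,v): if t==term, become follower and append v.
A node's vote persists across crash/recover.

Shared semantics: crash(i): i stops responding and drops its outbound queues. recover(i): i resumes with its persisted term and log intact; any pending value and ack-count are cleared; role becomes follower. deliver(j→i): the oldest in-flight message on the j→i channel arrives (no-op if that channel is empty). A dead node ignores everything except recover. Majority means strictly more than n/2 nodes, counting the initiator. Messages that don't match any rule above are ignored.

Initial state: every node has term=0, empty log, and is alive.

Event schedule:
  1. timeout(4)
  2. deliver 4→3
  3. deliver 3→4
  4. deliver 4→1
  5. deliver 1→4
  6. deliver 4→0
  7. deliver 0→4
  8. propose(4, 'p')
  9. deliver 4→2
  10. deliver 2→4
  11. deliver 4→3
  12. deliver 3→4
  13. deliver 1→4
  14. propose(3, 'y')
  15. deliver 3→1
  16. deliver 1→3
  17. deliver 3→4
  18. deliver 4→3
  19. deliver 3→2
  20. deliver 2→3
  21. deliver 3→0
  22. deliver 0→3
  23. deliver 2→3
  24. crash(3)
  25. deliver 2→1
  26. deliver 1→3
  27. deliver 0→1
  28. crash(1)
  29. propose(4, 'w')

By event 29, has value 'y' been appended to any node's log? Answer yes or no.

no

e1 timeout(4): 4[cand,t=1,-]
e2 deliver 4→3: 3[foll,t=1,-]
e3 deliver 3→4: ·
e4 deliver 4→1: 1[foll,t=1,-]
e5 deliver 1→4: 4[lead,t=1,-]
e6 deliver 4→0: 0[foll,t=1,-]
e7 deliver 0→4: ·
e8 propose(4,'p'): 4[lead,t=1,p]
e9 deliver 4→2: 2[foll,t=1,-]
e10 deliver 2→4: ·
e11 deliver 4→3: 3[foll,t=1,p]
e12 deliver 3→4: ·
e13 deliver 1→4: ·
e14 propose(3,'y'): ·
e15 deliver 3→1: ·
e16 deliver 1→3: ·
e17 deliver 3→4: ·
e18 deliver 4→3: ·
e19 deliver 3→2: ·
e20 deliver 2→3: ·
e21 deliver 3→0: ·
e22 deliver 0→3: ·
e23 deliver 2→3: ·
e24 crash(3): 3[✗foll,t=1,p]
e25 deliver 2→1: ·
e26 deliver 1→3: ·
e27 deliver 0→1: ·
e28 crash(1): 1[✗foll,t=1,-]
e29 propose(4,'w'): 4[lead,t=1,p,w]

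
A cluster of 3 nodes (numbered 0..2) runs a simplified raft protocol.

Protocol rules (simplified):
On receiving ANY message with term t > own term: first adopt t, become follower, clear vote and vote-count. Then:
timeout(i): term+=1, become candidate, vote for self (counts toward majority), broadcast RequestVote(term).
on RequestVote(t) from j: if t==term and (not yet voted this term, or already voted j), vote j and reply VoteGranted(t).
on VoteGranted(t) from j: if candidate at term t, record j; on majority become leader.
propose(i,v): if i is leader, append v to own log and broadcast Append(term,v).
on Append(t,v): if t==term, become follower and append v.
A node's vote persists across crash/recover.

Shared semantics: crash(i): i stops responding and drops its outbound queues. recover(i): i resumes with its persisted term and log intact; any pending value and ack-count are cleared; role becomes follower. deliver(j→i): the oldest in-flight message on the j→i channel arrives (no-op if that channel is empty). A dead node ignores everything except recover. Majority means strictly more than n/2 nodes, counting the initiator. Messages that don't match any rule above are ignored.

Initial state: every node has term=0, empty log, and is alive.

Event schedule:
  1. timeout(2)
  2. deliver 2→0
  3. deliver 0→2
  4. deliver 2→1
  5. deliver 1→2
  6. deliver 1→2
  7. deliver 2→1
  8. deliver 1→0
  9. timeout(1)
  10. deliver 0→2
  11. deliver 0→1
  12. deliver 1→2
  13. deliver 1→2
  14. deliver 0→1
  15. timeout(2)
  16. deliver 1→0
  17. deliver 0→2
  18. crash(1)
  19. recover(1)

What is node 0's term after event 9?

1

e1 timeout(2): 2[cand,t=1,-]
e2 deliver 2→0: 0[foll,t=1,-]
e3 deliver 0→2: 2[lead,t=1,-]
e4 deliver 2→1: 1[foll,t=1,-]
e5 deliver 1→2: ·
e6 deliver 1→2: ·
e7 deliver 2→1: ·
e8 deliver 1→0: ·
e9 timeout(1): 1[cand,t=2,-]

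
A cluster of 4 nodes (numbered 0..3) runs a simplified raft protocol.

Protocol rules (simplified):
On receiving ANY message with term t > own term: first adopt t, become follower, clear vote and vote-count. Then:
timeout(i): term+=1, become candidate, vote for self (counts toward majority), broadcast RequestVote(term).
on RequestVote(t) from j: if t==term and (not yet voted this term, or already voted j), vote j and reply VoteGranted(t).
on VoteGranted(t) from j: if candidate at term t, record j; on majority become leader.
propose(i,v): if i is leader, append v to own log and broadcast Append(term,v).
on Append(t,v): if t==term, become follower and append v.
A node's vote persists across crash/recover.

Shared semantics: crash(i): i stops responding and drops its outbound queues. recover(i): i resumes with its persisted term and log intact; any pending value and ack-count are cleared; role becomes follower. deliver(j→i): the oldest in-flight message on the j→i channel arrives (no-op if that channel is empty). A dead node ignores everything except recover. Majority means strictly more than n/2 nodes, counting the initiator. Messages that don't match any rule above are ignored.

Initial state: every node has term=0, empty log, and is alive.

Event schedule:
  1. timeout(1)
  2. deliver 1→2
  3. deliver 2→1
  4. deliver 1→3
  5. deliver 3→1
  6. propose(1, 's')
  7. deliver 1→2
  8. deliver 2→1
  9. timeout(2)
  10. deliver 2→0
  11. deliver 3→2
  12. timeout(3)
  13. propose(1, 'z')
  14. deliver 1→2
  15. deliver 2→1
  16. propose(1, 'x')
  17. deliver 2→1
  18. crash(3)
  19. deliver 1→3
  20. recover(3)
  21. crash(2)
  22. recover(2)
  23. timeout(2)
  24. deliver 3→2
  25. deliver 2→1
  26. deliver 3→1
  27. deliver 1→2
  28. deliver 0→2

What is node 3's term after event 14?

2

e1 timeout(1): 1[cand,t=1,-]
e2 deliver 1→2: 2[foll,t=1,-]
e3 deliver 2→1: ·
e4 deliver 1→3: 3[foll,t=1,-]
e5 deliver 3→1: 1[lead,t=1,-]
e6 propose(1,'s'): 1[lead,t=1,s]
e7 deliver 1→2: 2[foll,t=1,s]
e8 deliver 2→1: ·
e9 timeout(2): 2[cand,t=2,s]
e10 deliver 2→0: 0[foll,t=2,-]
e11 deliver 3→2: ·
e12 timeout(3): 3[cand,t=2,-]
e13 propose(1,'z'): 1[lead,t=1,s,z]
e14 deliver 1→2: ·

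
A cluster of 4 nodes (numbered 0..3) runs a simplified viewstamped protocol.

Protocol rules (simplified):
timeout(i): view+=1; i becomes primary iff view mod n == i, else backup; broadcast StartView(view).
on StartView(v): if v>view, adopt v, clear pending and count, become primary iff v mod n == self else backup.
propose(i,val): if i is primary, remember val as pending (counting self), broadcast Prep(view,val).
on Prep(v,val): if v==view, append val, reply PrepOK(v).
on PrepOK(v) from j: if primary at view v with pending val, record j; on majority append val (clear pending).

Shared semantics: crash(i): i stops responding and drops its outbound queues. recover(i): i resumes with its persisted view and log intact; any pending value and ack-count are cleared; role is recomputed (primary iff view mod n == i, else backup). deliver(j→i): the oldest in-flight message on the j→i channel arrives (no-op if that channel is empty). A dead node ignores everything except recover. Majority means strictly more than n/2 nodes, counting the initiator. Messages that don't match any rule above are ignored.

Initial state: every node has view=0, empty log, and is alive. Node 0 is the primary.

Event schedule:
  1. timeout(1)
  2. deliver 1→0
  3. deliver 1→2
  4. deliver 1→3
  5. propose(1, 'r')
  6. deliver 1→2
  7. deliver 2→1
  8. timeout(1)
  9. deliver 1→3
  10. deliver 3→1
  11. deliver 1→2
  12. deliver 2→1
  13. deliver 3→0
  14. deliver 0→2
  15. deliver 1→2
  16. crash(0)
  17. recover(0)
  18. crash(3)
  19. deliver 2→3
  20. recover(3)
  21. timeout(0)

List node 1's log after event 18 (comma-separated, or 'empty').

empty

e1 timeout(1): 1[prim,v=1,-]
e2 deliver 1→0: 0[back,v=1,-]
e3 deliver 1→2: 2[back,v=1,-]
e4 deliver 1→3: 3[back,v=1,-]
e5 propose(1,'r'): ·
e6 deliver 1→2: 2[back,v=1,r]
e7 deliver 2→1: ·
e8 timeout(1): 1[back,v=2,-]
e9 deliver 1→3: 3[back,v=1,r]
e10 deliver 3→1: ·
e11 deliver 1→2: 2[prim,v=2,r]
e12 deliver 2→1: ·
e13 deliver 3→0: ·
e14 deliver 0→2: ·
e15 deliver 1→2: ·
e16 crash(0): 0[✗back,v=1,-]
e17 recover(0): 0[back,v=1,-]
e18 crash(3): 3[✗back,v=1,r]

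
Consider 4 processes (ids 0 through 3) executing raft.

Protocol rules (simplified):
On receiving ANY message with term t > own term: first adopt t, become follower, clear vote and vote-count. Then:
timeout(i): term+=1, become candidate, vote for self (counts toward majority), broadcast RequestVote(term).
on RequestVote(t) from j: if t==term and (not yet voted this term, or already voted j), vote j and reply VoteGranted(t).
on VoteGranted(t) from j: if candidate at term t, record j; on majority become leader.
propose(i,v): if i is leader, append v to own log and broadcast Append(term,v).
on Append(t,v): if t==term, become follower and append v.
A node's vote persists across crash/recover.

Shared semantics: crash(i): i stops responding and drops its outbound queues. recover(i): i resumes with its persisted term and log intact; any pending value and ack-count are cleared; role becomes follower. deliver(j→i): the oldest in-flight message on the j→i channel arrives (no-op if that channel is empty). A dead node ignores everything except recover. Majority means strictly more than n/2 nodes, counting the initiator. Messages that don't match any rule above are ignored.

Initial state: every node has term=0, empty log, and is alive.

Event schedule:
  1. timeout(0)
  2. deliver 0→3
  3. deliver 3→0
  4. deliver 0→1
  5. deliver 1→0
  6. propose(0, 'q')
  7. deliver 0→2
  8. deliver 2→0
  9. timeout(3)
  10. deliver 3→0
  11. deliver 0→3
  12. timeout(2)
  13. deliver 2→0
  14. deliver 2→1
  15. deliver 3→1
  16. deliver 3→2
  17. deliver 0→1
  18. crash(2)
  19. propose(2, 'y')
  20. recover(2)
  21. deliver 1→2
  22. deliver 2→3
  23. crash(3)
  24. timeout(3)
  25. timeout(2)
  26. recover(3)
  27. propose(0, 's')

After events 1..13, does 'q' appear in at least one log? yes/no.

[1] timeout(0) → N0(cand t1 [-])
[2] deliver 0→3 → N3(foll t1 [-])
[3] deliver 3→0 → ∅
[4] deliver 0→1 → N1(foll t1 [-])
[5] deliver 1→0 → N0(lead t1 [-])
[6] propose(0,'q') → N0(lead t1 [q])
[7] deliver 0→2 → N2(foll t1 [-])
[8] deliver 2→0 → ∅
[9] timeout(3) → N3(cand t2 [-])
[10] deliver 3→0 → N0(foll t2 [q])
[11] deliver 0→3 → ∅
[12] timeout(2) → N2(cand t2 [-])
[13] deliver 2→0 → ∅

yes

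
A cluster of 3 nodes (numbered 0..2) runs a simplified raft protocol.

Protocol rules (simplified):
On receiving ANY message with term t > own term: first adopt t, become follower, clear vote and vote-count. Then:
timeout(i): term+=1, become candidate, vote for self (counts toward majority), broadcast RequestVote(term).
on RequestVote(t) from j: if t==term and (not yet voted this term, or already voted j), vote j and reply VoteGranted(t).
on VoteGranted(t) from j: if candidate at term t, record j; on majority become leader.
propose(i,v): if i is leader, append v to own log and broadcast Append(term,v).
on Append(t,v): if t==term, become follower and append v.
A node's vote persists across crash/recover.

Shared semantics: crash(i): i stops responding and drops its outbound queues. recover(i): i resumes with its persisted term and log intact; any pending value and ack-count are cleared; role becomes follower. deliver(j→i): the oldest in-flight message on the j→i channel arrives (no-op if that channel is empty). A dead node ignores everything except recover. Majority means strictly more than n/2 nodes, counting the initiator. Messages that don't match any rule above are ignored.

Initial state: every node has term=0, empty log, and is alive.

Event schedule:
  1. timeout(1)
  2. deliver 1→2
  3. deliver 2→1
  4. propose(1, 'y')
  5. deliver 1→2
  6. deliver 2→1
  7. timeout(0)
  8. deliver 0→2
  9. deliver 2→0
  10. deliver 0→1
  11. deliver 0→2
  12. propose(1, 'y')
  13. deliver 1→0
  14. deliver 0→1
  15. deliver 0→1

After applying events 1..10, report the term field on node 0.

[1] timeout(1) → N1(cand t1 [-])
[2] deliver 1→2 → N2(foll t1 [-])
[3] deliver 2→1 → N1(lead t1 [-])
[4] propose(1,'y') → N1(lead t1 [y])
[5] deliver 1→2 → N2(foll t1 [y])
[6] deliver 2→1 → ∅
[7] timeout(0) → N0(cand t1 [-])
[8] deliver 0→2 → ∅
[9] deliver 2→0 → ∅
[10] deliver 0→1 → ∅

1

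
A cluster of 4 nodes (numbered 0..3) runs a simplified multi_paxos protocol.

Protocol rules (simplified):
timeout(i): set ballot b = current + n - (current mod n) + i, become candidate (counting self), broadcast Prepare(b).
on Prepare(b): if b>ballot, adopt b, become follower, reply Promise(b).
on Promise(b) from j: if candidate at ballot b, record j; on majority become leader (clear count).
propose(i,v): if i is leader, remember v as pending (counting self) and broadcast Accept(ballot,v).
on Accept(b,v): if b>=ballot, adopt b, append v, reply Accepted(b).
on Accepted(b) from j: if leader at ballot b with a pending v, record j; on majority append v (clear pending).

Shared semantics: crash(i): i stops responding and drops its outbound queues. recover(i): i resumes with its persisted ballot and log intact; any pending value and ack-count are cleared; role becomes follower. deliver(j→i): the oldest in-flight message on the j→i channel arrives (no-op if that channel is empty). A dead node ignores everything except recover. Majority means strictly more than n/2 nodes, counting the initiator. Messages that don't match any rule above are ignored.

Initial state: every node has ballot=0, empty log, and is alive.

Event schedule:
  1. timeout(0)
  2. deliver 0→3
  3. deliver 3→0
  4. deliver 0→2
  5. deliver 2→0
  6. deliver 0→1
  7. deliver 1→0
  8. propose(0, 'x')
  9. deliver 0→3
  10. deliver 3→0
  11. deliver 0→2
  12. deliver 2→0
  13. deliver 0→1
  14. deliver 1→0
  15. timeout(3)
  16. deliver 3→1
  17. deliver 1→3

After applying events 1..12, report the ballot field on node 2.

[1] timeout(0) → N0(cand b4 [-])
[2] deliver 0→3 → N3(foll b4 [-])
[3] deliver 3→0 → ∅
[4] deliver 0→2 → N2(foll b4 [-])
[5] deliver 2→0 → N0(lead b4 [-])
[6] deliver 0→1 → N1(foll b4 [-])
[7] deliver 1→0 → ∅
[8] propose(0,'x') → ∅
[9] deliver 0→3 → N3(foll b4 [x])
[10] deliver 3→0 → ∅
[11] deliver 0→2 → N2(foll b4 [x])
[12] deliver 2→0 → N0(lead b4 [x])

4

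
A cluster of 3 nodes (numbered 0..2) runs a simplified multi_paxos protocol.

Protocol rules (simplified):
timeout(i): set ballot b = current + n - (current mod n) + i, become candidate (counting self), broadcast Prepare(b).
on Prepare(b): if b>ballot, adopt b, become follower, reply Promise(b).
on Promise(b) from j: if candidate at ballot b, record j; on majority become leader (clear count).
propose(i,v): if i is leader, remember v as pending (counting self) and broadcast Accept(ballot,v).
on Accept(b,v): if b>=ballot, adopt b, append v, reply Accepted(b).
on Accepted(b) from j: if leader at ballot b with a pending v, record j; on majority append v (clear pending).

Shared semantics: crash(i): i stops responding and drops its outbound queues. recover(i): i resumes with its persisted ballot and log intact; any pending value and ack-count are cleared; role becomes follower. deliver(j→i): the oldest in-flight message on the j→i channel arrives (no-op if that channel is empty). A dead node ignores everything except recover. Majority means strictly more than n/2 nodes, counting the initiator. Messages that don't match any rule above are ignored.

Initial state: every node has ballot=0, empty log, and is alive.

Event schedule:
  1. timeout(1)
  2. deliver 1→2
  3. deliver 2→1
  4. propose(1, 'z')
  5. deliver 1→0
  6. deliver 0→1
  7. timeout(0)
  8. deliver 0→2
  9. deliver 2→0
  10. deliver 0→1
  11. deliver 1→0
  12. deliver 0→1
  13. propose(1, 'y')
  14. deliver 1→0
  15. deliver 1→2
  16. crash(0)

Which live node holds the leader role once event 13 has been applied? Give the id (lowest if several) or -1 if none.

e1 timeout(1): 1[cand,b=4,-]
e2 deliver 1→2: 2[foll,b=4,-]
e3 deliver 2→1: 1[lead,b=4,-]
e4 propose(1,'z'): ·
e5 deliver 1→0: 0[foll,b=4,-]
e6 deliver 0→1: ·
e7 timeout(0): 0[cand,b=6,-]
e8 deliver 0→2: 2[foll,b=6,-]
e9 deliver 2→0: 0[lead,b=6,-]
e10 deliver 0→1: 1[foll,b=6,-]
e11 deliver 1→0: ·
e12 deliver 0→1: ·
e13 propose(1,'y'): ·

0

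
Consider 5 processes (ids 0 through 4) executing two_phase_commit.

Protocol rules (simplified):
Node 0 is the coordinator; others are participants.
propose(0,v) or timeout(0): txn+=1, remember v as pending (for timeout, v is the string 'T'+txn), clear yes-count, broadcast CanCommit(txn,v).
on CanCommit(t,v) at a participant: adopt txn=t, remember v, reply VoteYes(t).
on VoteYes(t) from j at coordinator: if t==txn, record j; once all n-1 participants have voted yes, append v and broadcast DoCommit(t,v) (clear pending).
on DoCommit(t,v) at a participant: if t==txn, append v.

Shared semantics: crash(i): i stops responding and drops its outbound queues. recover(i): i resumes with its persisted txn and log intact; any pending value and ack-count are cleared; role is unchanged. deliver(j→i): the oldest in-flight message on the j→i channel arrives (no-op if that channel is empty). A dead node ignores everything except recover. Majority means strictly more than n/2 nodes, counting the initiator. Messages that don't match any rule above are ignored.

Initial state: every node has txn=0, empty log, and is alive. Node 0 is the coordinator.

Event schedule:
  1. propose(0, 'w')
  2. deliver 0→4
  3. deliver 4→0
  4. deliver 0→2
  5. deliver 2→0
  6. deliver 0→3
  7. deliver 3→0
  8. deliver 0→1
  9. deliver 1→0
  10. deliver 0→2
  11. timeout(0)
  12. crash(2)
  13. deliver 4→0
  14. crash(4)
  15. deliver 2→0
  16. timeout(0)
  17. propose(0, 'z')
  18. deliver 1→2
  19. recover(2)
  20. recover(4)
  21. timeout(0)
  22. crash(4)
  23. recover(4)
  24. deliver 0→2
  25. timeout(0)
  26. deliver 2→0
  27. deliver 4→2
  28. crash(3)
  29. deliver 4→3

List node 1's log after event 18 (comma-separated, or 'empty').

step 1 propose(0,'w'): 0={coor,t=1,log=-}
step 2 deliver 0→4: 4={part,t=1,log=-}
step 3 deliver 4→0: —
step 4 deliver 0→2: 2={part,t=1,log=-}
step 5 deliver 2→0: —
step 6 deliver 0→3: 3={part,t=1,log=-}
step 7 deliver 3→0: —
step 8 deliver 0→1: 1={part,t=1,log=-}
step 9 deliver 1→0: 0={coor,t=1,log=w}
step 10 deliver 0→2: 2={part,t=1,log=w}
step 11 timeout(0): 0={coor,t=2,log=w}
step 12 crash(2): 2={✗part,t=1,log=w}
step 13 deliver 4→0: —
step 14 crash(4): 4={✗part,t=1,log=-}
step 15 deliver 2→0: —
step 16 timeout(0): 0={coor,t=3,log=w}
step 17 propose(0,'z'): 0={coor,t=4,log=w}
step 18 deliver 1→2: —

empty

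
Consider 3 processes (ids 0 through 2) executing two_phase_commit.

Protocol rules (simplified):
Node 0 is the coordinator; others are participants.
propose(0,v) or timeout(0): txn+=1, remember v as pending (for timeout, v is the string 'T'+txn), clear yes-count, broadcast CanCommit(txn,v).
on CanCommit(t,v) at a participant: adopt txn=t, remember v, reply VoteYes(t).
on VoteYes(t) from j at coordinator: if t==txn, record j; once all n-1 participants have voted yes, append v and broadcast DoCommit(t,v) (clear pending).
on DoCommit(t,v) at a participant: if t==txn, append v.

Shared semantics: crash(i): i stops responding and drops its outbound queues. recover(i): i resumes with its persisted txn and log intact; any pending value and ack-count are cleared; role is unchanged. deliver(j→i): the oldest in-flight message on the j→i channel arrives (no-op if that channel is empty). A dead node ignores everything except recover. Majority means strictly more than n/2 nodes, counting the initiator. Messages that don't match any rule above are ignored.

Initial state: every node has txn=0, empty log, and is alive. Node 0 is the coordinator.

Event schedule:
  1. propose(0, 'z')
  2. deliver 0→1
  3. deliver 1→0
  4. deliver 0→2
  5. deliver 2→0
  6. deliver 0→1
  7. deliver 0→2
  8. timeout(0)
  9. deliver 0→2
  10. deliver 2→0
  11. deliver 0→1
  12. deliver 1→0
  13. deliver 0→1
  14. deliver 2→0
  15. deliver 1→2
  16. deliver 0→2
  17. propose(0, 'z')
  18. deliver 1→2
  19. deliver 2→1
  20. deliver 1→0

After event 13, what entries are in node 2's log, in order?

z

step 1 propose(0,'z'): 0={coor,t=1,log=-}
step 2 deliver 0→1: 1={part,t=1,log=-}
step 3 deliver 1→0: —
step 4 deliver 0→2: 2={part,t=1,log=-}
step 5 deliver 2→0: 0={coor,t=1,log=z}
step 6 deliver 0→1: 1={part,t=1,log=z}
step 7 deliver 0→2: 2={part,t=1,log=z}
step 8 timeout(0): 0={coor,t=2,log=z}
step 9 deliver 0→2: 2={part,t=2,log=z}
step 10 deliver 2→0: —
step 11 deliver 0→1: 1={part,t=2,log=z}
step 12 deliver 1→0: 0={coor,t=2,log=z,T2}
step 13 deliver 0→1: 1={part,t=2,log=z,T2}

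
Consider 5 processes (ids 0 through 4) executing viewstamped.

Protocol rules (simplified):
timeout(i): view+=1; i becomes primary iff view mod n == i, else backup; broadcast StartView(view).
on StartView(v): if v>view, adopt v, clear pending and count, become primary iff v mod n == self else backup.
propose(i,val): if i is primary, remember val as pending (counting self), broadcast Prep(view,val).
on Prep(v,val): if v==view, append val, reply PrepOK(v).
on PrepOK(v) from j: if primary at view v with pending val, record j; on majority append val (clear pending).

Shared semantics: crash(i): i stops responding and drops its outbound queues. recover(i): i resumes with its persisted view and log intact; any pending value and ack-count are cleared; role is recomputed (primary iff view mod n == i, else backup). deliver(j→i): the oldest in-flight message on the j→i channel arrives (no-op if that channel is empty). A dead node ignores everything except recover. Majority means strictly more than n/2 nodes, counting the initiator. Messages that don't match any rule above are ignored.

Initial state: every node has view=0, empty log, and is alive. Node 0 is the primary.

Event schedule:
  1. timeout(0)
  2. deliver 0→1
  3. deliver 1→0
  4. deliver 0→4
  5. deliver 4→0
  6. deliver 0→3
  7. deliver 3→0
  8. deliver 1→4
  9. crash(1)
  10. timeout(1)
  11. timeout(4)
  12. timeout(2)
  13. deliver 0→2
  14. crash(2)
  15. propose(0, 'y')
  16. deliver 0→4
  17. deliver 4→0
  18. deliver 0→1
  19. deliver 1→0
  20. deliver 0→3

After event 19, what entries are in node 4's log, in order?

empty

[1] timeout(0) → N0(back v1 [-])
[2] deliver 0→1 → N1(prim v1 [-])
[3] deliver 1→0 → ∅
[4] deliver 0→4 → N4(back v1 [-])
[5] deliver 4→0 → ∅
[6] deliver 0→3 → N3(back v1 [-])
[7] deliver 3→0 → ∅
[8] deliver 1→4 → ∅
[9] crash(1) → N1(✗prim v1 [-])
[10] timeout(1) → ∅
[11] timeout(4) → N4(back v2 [-])
[12] timeout(2) → N2(back v1 [-])
[13] deliver 0→2 → ∅
[14] crash(2) → N2(✗back v1 [-])
[15] propose(0,'y') → ∅
[16] deliver 0→4 → ∅
[17] deliver 4→0 → N0(back v2 [-])
[18] deliver 0→1 → ∅
[19] deliver 1→0 → ∅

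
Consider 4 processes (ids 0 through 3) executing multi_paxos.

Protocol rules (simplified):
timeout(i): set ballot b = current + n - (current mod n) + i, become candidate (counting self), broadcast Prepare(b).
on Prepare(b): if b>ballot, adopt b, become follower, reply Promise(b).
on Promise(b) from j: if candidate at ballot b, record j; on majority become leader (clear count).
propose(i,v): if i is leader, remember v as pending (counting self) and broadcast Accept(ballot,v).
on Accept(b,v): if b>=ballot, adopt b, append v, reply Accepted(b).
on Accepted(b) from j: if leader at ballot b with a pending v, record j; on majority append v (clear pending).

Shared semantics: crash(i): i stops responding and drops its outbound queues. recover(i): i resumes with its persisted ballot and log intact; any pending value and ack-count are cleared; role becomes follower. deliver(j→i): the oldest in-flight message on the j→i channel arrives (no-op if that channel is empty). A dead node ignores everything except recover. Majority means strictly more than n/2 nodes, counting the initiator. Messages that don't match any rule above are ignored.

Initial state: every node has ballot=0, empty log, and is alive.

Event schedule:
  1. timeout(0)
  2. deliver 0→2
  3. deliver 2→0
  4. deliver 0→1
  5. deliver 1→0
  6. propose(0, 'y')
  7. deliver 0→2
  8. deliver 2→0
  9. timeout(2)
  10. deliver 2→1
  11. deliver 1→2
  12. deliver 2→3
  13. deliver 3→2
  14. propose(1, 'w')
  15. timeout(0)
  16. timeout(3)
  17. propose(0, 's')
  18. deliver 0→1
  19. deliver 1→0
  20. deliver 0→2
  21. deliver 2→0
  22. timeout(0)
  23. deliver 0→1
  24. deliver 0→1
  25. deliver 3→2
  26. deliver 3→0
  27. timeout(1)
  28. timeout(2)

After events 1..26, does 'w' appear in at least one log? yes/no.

1. timeout(0):  <0:cand b4 ->
2. deliver 0→2:  <2:foll b4 ->
3. deliver 2→0:  nop
4. deliver 0→1:  <1:foll b4 ->
5. deliver 1→0:  <0:lead b4 ->
6. propose(0,'y'):  nop
7. deliver 0→2:  <2:foll b4 y>
8. deliver 2→0:  nop
9. timeout(2):  <2:cand b10 y>
10. deliver 2→1:  <1:foll b10 ->
11. deliver 1→2:  nop
12. deliver 2→3:  <3:foll b10 ->
13. deliver 3→2:  <2:lead b10 y>
14. propose(1,'w'):  nop
15. timeout(0):  <0:cand b8 ->
16. timeout(3):  <3:cand b15 ->
17. propose(0,'s'):  nop
18. deliver 0→1:  nop
19. deliver 1→0:  nop
20. deliver 0→2:  nop
21. deliver 2→0:  <0:foll b10 ->
22. timeout(0):  <0:cand b12 ->
23. deliver 0→1:  nop
24. deliver 0→1:  <1:foll b12 ->
25. deliver 3→2:  <2:foll b15 y>
26. deliver 3→0:  <0:foll b15 ->

no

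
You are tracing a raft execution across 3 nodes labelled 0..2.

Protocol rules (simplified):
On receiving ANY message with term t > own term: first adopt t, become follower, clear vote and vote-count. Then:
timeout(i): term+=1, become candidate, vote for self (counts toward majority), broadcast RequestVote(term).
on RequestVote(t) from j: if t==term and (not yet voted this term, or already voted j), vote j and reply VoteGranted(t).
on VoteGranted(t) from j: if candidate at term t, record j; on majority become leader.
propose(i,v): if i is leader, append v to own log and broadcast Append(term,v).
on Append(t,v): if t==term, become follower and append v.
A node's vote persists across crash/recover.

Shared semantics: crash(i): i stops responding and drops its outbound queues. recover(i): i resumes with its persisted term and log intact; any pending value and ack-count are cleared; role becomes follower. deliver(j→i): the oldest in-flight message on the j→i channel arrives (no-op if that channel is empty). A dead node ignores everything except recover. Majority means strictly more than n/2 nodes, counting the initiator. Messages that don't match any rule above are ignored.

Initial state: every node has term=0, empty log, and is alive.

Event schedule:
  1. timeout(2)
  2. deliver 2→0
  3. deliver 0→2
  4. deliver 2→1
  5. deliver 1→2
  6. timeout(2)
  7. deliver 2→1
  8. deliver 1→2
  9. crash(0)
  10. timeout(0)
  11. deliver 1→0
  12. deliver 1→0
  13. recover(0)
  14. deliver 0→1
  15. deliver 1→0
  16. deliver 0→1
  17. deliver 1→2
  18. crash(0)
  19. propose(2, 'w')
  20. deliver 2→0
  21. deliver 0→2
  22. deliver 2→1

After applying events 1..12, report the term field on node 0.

1. timeout(2):  <2:cand t1 ->
2. deliver 2→0:  <0:foll t1 ->
3. deliver 0→2:  <2:lead t1 ->
4. deliver 2→1:  <1:foll t1 ->
5. deliver 1→2:  nop
6. timeout(2):  <2:cand t2 ->
7. deliver 2→1:  <1:foll t2 ->
8. deliver 1→2:  <2:lead t2 ->
9. crash(0):  <0:✗foll t1 ->
10. timeout(0):  nop
11. deliver 1→0:  nop
12. deliver 1→0:  nop

1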